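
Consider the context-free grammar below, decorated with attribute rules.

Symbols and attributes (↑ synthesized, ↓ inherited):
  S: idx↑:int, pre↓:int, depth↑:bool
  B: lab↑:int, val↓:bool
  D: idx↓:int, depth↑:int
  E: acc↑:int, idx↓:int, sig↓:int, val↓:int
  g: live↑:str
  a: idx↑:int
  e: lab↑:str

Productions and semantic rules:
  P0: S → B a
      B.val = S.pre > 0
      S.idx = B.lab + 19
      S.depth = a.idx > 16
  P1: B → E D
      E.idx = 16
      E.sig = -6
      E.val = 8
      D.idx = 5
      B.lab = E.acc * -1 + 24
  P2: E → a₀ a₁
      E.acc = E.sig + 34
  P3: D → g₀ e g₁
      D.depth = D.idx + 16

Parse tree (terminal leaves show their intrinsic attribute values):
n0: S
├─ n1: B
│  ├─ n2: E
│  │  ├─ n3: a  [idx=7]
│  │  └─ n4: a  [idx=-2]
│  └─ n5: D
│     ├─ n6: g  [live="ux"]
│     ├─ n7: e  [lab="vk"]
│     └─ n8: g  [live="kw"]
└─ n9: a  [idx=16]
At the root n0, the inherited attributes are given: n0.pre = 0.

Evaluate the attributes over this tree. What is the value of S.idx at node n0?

1. n0.pre = 0  [given at root]
2. n1.val = false  [S.pre > 0]
3. n2.idx = 16  [16]
4. n2.sig = -6  [-6]
5. n2.val = 8  [8]
6. n3.idx = 7  [terminal]
7. n4.idx = -2  [terminal]
8. n2.acc = 28  [E.sig + 34]
9. n5.idx = 5  [5]
10. n6.live = "ux"  [terminal]
11. n7.lab = "vk"  [terminal]
12. n8.live = "kw"  [terminal]
13. n5.depth = 21  [D.idx + 16]
14. n1.lab = -4  [E.acc * -1 + 24]
15. n9.idx = 16  [terminal]
16. n0.idx = 15  [B.lab + 19]
17. n0.depth = false  [a.idx > 16]

15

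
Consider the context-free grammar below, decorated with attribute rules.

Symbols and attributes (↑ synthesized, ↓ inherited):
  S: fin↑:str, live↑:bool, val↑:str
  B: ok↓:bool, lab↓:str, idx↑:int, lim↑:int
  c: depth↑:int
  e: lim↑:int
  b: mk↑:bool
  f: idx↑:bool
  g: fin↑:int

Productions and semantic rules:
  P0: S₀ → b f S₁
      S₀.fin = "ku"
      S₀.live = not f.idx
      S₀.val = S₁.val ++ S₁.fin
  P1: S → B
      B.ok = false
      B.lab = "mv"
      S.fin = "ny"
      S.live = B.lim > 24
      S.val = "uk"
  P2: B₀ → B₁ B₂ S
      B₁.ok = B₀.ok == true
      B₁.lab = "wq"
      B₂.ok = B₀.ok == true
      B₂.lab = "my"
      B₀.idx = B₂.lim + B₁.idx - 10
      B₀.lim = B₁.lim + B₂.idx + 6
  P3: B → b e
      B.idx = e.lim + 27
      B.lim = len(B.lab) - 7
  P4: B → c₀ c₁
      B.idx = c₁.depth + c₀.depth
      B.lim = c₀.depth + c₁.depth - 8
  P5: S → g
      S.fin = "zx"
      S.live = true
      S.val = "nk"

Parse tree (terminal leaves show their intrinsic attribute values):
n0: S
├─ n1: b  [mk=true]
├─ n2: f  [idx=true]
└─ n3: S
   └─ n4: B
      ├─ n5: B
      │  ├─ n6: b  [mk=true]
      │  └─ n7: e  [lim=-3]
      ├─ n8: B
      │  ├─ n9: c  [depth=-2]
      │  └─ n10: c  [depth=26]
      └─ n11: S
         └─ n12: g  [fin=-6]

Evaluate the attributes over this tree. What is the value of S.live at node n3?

true

1. n1.mk = true  [terminal]
2. n2.idx = true  [terminal]
3. n4.ok = false  [false]
4. n4.lab = "mv"  ["mv"]
5. n5.ok = false  [B₀.ok == true]
6. n5.lab = "wq"  ["wq"]
7. n6.mk = true  [terminal]
8. n7.lim = -3  [terminal]
9. n5.idx = 24  [e.lim + 27]
10. n5.lim = -5  [len(B.lab) - 7]
11. n8.ok = false  [B₀.ok == true]
12. n8.lab = "my"  ["my"]
13. n9.depth = -2  [terminal]
14. n10.depth = 26  [terminal]
15. n8.idx = 24  [c₁.depth + c₀.depth]
16. n8.lim = 16  [c₀.depth + c₁.depth - 8]
17. n12.fin = -6  [terminal]
18. n11.fin = "zx"  ["zx"]
19. n11.live = true  [true]
20. n11.val = "nk"  ["nk"]
21. n4.idx = 30  [B₂.lim + B₁.idx - 10]
22. n4.lim = 25  [B₁.lim + B₂.idx + 6]
23. n3.fin = "ny"  ["ny"]
24. n3.live = true  [B.lim > 24]
25. n3.val = "uk"  ["uk"]
26. n0.fin = "ku"  ["ku"]
27. n0.live = false  [not f.idx]
28. n0.val = "ukny"  [S₁.val ++ S₁.fin]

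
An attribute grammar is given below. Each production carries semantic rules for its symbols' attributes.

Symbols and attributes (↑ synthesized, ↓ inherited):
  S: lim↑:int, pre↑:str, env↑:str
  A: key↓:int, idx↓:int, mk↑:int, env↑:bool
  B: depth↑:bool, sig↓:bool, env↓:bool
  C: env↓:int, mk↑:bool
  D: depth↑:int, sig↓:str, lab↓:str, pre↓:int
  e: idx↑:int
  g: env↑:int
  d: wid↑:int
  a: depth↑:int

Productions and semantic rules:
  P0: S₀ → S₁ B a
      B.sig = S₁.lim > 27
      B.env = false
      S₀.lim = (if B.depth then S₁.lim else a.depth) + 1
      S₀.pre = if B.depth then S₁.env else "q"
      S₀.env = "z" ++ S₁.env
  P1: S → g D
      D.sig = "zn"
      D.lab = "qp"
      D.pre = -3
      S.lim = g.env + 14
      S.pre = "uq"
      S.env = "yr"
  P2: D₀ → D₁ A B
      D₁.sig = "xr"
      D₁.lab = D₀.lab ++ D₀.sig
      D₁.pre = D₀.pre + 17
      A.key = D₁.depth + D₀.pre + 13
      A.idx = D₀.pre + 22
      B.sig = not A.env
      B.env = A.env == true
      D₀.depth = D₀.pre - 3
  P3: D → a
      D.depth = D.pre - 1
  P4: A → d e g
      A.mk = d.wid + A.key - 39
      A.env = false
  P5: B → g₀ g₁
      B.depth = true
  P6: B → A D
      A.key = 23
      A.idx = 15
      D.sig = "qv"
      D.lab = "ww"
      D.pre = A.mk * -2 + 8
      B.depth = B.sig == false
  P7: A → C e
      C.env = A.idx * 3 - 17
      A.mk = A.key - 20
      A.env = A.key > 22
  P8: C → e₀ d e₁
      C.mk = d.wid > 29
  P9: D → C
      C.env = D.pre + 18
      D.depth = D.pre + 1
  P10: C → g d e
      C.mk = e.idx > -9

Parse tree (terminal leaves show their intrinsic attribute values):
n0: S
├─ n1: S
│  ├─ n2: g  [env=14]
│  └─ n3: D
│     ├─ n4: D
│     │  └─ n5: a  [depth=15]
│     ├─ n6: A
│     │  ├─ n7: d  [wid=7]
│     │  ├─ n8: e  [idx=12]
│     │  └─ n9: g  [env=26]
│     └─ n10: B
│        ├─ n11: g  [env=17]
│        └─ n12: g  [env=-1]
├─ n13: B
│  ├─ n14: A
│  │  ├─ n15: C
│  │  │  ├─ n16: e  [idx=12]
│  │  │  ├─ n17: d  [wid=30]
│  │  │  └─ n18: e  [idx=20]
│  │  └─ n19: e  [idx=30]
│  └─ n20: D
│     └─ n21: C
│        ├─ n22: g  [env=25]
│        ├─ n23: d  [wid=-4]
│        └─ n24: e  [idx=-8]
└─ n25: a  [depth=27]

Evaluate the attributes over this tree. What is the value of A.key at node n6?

1. n2.env = 14  [terminal]
2. n3.sig = "zn"  ["zn"]
3. n3.lab = "qp"  ["qp"]
4. n3.pre = -3  [-3]
5. n4.sig = "xr"  ["xr"]
6. n4.lab = "qpzn"  [D₀.lab ++ D₀.sig]
7. n4.pre = 14  [D₀.pre + 17]
8. n5.depth = 15  [terminal]
9. n4.depth = 13  [D.pre - 1]
10. n6.key = 23  [D₁.depth + D₀.pre + 13]
11. n6.idx = 19  [D₀.pre + 22]
12. n7.wid = 7  [terminal]
13. n8.idx = 12  [terminal]
14. n9.env = 26  [terminal]
15. n6.mk = -9  [d.wid + A.key - 39]
16. n6.env = false  [false]
17. n10.sig = true  [not A.env]
18. n10.env = false  [A.env == true]
19. n11.env = 17  [terminal]
20. n12.env = -1  [terminal]
21. n10.depth = true  [true]
22. n3.depth = -6  [D₀.pre - 3]
23. n1.lim = 28  [g.env + 14]
24. n1.pre = "uq"  ["uq"]
25. n1.env = "yr"  ["yr"]
26. n13.sig = true  [S₁.lim > 27]
27. n13.env = false  [false]
28. n14.key = 23  [23]
29. n14.idx = 15  [15]
30. n15.env = 28  [A.idx * 3 - 17]
31. n16.idx = 12  [terminal]
32. n17.wid = 30  [terminal]
33. n18.idx = 20  [terminal]
34. n15.mk = true  [d.wid > 29]
35. n19.idx = 30  [terminal]
36. n14.mk = 3  [A.key - 20]
37. n14.env = true  [A.key > 22]
38. n20.sig = "qv"  ["qv"]
39. n20.lab = "ww"  ["ww"]
40. n20.pre = 2  [A.mk * -2 + 8]
41. n21.env = 20  [D.pre + 18]
42. n22.env = 25  [terminal]
43. n23.wid = -4  [terminal]
44. n24.idx = -8  [terminal]
45. n21.mk = true  [e.idx > -9]
46. n20.depth = 3  [D.pre + 1]
47. n13.depth = false  [B.sig == false]
48. n25.depth = 27  [terminal]
49. n0.lim = 28  [(if B.depth then S₁.lim else a.depth) + 1]
50. n0.pre = "q"  [if B.depth then S₁.env else "q"]
51. n0.env = "zyr"  ["z" ++ S₁.env]

23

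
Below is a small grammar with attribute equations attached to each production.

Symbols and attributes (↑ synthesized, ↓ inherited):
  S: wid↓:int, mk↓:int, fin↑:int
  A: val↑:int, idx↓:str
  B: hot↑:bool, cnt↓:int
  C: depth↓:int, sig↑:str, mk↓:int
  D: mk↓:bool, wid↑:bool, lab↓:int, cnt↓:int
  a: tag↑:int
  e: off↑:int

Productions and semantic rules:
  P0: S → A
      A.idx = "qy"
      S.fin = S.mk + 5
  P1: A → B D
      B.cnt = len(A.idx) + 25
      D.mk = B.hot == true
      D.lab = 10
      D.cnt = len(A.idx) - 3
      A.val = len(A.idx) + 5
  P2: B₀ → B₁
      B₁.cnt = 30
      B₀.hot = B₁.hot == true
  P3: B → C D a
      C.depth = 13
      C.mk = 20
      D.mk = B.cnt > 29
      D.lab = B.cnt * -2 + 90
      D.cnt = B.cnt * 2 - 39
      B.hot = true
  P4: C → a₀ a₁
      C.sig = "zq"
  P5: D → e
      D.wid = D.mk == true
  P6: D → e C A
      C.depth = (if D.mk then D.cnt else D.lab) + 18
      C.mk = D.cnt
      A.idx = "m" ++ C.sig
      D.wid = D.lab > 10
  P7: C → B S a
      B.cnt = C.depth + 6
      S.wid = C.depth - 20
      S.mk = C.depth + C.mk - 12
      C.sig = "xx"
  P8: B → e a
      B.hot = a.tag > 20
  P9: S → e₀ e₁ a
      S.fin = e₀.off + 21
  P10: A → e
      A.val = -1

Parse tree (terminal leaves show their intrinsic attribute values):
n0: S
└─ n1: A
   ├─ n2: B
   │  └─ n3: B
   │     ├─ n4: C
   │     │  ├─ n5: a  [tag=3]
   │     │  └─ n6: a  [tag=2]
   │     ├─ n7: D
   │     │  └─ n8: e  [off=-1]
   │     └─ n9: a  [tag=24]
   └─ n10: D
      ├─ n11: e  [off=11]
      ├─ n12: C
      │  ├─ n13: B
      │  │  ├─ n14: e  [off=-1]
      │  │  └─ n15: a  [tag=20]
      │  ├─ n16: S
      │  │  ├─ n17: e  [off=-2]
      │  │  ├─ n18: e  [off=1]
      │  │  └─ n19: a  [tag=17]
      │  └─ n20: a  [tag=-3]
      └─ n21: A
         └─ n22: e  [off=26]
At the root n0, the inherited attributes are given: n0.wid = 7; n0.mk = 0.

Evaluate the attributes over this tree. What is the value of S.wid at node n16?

-3

1. n0.wid = 7  [given at root]
2. n0.mk = 0  [given at root]
3. n1.idx = "qy"  ["qy"]
4. n2.cnt = 27  [len(A.idx) + 25]
5. n3.cnt = 30  [30]
6. n4.depth = 13  [13]
7. n4.mk = 20  [20]
8. n5.tag = 3  [terminal]
9. n6.tag = 2  [terminal]
10. n4.sig = "zq"  ["zq"]
11. n7.mk = true  [B.cnt > 29]
12. n7.lab = 30  [B.cnt * -2 + 90]
13. n7.cnt = 21  [B.cnt * 2 - 39]
14. n8.off = -1  [terminal]
15. n7.wid = true  [D.mk == true]
16. n9.tag = 24  [terminal]
17. n3.hot = true  [true]
18. n2.hot = true  [B₁.hot == true]
19. n10.mk = true  [B.hot == true]
20. n10.lab = 10  [10]
21. n10.cnt = -1  [len(A.idx) - 3]
22. n11.off = 11  [terminal]
23. n12.depth = 17  [(if D.mk then D.cnt else D.lab) + 18]
24. n12.mk = -1  [D.cnt]
25. n13.cnt = 23  [C.depth + 6]
26. n14.off = -1  [terminal]
27. n15.tag = 20  [terminal]
28. n13.hot = false  [a.tag > 20]
29. n16.wid = -3  [C.depth - 20]
30. n16.mk = 4  [C.depth + C.mk - 12]
31. n17.off = -2  [terminal]
32. n18.off = 1  [terminal]
33. n19.tag = 17  [terminal]
34. n16.fin = 19  [e₀.off + 21]
35. n20.tag = -3  [terminal]
36. n12.sig = "xx"  ["xx"]
37. n21.idx = "mxx"  ["m" ++ C.sig]
38. n22.off = 26  [terminal]
39. n21.val = -1  [-1]
40. n10.wid = false  [D.lab > 10]
41. n1.val = 7  [len(A.idx) + 5]
42. n0.fin = 5  [S.mk + 5]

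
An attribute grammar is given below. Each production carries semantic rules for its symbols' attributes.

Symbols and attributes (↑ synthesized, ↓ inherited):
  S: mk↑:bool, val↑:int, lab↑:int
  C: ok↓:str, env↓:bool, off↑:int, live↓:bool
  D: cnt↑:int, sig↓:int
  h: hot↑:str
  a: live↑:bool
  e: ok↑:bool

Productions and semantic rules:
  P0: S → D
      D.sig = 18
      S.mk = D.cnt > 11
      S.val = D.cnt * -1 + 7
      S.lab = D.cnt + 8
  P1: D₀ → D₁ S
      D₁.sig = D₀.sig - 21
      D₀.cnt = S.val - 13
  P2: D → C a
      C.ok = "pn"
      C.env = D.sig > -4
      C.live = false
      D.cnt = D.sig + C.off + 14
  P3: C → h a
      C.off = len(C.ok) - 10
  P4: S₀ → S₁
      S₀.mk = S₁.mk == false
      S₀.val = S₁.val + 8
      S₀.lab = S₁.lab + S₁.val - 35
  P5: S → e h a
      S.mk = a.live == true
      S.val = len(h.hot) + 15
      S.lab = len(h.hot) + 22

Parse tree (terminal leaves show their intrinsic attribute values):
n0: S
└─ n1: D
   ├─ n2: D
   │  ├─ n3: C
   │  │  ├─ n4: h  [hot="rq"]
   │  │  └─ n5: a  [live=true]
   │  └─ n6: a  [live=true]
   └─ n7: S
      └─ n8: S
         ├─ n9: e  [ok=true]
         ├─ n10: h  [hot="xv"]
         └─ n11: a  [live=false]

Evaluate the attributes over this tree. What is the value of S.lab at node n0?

1. n1.sig = 18  [18]
2. n2.sig = -3  [D₀.sig - 21]
3. n3.ok = "pn"  ["pn"]
4. n3.env = true  [D.sig > -4]
5. n3.live = false  [false]
6. n4.hot = "rq"  [terminal]
7. n5.live = true  [terminal]
8. n3.off = -8  [len(C.ok) - 10]
9. n6.live = true  [terminal]
10. n2.cnt = 3  [D.sig + C.off + 14]
11. n9.ok = true  [terminal]
12. n10.hot = "xv"  [terminal]
13. n11.live = false  [terminal]
14. n8.mk = false  [a.live == true]
15. n8.val = 17  [len(h.hot) + 15]
16. n8.lab = 24  [len(h.hot) + 22]
17. n7.mk = true  [S₁.mk == false]
18. n7.val = 25  [S₁.val + 8]
19. n7.lab = 6  [S₁.lab + S₁.val - 35]
20. n1.cnt = 12  [S.val - 13]
21. n0.mk = true  [D.cnt > 11]
22. n0.val = -5  [D.cnt * -1 + 7]
23. n0.lab = 20  [D.cnt + 8]

20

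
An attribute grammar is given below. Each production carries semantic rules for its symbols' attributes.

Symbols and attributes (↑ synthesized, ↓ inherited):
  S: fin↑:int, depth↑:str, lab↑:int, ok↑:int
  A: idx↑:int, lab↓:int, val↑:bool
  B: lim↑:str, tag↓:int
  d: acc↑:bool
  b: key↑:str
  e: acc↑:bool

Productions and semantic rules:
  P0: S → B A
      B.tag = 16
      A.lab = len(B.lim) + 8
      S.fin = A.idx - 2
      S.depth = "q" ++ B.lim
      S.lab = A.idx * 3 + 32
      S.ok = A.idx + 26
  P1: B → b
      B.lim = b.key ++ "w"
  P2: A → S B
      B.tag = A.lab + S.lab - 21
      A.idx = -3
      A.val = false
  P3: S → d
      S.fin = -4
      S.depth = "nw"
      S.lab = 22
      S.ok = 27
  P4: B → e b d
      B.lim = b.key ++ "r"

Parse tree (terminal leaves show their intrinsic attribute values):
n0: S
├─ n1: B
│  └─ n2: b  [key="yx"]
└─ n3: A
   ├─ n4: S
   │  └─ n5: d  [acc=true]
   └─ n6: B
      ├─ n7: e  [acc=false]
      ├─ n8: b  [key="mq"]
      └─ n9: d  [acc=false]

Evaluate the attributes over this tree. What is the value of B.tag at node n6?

12

1. n1.tag = 16  [16]
2. n2.key = "yx"  [terminal]
3. n1.lim = "yxw"  [b.key ++ "w"]
4. n3.lab = 11  [len(B.lim) + 8]
5. n5.acc = true  [terminal]
6. n4.fin = -4  [-4]
7. n4.depth = "nw"  ["nw"]
8. n4.lab = 22  [22]
9. n4.ok = 27  [27]
10. n6.tag = 12  [A.lab + S.lab - 21]
11. n7.acc = false  [terminal]
12. n8.key = "mq"  [terminal]
13. n9.acc = false  [terminal]
14. n6.lim = "mqr"  [b.key ++ "r"]
15. n3.idx = -3  [-3]
16. n3.val = false  [false]
17. n0.fin = -5  [A.idx - 2]
18. n0.depth = "qyxw"  ["q" ++ B.lim]
19. n0.lab = 23  [A.idx * 3 + 32]
20. n0.ok = 23  [A.idx + 26]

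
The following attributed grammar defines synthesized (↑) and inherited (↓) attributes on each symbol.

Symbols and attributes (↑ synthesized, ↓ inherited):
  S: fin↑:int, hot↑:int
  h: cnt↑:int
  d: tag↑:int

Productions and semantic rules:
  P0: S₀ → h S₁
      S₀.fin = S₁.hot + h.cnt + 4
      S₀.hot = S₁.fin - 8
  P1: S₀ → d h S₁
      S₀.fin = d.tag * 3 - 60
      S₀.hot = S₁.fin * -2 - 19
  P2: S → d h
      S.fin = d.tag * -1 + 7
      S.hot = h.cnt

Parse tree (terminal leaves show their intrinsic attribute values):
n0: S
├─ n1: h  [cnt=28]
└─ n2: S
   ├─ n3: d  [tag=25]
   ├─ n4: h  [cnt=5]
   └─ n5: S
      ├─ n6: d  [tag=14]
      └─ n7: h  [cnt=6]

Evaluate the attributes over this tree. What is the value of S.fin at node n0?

1. n1.cnt = 28  [terminal]
2. n3.tag = 25  [terminal]
3. n4.cnt = 5  [terminal]
4. n6.tag = 14  [terminal]
5. n7.cnt = 6  [terminal]
6. n5.fin = -7  [d.tag * -1 + 7]
7. n5.hot = 6  [h.cnt]
8. n2.fin = 15  [d.tag * 3 - 60]
9. n2.hot = -5  [S₁.fin * -2 - 19]
10. n0.fin = 27  [S₁.hot + h.cnt + 4]
11. n0.hot = 7  [S₁.fin - 8]

27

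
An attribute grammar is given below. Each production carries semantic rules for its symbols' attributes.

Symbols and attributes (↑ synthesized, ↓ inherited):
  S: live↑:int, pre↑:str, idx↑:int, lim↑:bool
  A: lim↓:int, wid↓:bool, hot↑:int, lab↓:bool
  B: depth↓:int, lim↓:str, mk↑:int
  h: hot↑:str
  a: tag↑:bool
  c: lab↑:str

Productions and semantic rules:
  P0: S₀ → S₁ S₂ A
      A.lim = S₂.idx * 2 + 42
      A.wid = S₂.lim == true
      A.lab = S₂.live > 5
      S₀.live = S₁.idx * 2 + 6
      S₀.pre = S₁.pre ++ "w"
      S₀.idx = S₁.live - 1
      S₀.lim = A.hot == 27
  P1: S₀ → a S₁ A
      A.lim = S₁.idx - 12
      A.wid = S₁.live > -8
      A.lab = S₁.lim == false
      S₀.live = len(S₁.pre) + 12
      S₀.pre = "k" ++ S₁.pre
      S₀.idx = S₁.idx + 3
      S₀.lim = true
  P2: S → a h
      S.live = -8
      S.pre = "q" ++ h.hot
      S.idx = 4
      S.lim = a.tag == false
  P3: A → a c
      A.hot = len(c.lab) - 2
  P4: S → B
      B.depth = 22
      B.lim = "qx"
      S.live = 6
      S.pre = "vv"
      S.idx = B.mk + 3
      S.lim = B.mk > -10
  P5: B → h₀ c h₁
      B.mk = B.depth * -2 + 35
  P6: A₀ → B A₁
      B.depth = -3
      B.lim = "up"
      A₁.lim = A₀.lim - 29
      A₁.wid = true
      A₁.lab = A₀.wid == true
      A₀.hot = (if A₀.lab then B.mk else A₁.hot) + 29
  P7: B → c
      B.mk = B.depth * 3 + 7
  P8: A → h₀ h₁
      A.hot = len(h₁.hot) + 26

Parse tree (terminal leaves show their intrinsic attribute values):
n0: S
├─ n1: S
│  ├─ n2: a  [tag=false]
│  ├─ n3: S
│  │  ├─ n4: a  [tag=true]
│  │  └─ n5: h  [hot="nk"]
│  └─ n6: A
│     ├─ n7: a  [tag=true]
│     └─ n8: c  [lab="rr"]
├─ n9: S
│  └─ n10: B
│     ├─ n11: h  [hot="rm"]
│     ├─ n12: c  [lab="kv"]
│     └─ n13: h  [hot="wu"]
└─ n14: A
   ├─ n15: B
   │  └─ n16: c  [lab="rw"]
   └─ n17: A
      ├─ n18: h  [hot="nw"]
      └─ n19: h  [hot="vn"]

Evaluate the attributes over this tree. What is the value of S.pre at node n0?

1. n2.tag = false  [terminal]
2. n4.tag = true  [terminal]
3. n5.hot = "nk"  [terminal]
4. n3.live = -8  [-8]
5. n3.pre = "qnk"  ["q" ++ h.hot]
6. n3.idx = 4  [4]
7. n3.lim = false  [a.tag == false]
8. n6.lim = -8  [S₁.idx - 12]
9. n6.wid = false  [S₁.live > -8]
10. n6.lab = true  [S₁.lim == false]
11. n7.tag = true  [terminal]
12. n8.lab = "rr"  [terminal]
13. n6.hot = 0  [len(c.lab) - 2]
14. n1.live = 15  [len(S₁.pre) + 12]
15. n1.pre = "kqnk"  ["k" ++ S₁.pre]
16. n1.idx = 7  [S₁.idx + 3]
17. n1.lim = true  [true]
18. n10.depth = 22  [22]
19. n10.lim = "qx"  ["qx"]
20. n11.hot = "rm"  [terminal]
21. n12.lab = "kv"  [terminal]
22. n13.hot = "wu"  [terminal]
23. n10.mk = -9  [B.depth * -2 + 35]
24. n9.live = 6  [6]
25. n9.pre = "vv"  ["vv"]
26. n9.idx = -6  [B.mk + 3]
27. n9.lim = true  [B.mk > -10]
28. n14.lim = 30  [S₂.idx * 2 + 42]
29. n14.wid = true  [S₂.lim == true]
30. n14.lab = true  [S₂.live > 5]
31. n15.depth = -3  [-3]
32. n15.lim = "up"  ["up"]
33. n16.lab = "rw"  [terminal]
34. n15.mk = -2  [B.depth * 3 + 7]
35. n17.lim = 1  [A₀.lim - 29]
36. n17.wid = true  [true]
37. n17.lab = true  [A₀.wid == true]
38. n18.hot = "nw"  [terminal]
39. n19.hot = "vn"  [terminal]
40. n17.hot = 28  [len(h₁.hot) + 26]
41. n14.hot = 27  [(if A₀.lab then B.mk else A₁.hot) + 29]
42. n0.live = 20  [S₁.idx * 2 + 6]
43. n0.pre = "kqnkw"  [S₁.pre ++ "w"]
44. n0.idx = 14  [S₁.live - 1]
45. n0.lim = true  [A.hot == 27]

"kqnkw"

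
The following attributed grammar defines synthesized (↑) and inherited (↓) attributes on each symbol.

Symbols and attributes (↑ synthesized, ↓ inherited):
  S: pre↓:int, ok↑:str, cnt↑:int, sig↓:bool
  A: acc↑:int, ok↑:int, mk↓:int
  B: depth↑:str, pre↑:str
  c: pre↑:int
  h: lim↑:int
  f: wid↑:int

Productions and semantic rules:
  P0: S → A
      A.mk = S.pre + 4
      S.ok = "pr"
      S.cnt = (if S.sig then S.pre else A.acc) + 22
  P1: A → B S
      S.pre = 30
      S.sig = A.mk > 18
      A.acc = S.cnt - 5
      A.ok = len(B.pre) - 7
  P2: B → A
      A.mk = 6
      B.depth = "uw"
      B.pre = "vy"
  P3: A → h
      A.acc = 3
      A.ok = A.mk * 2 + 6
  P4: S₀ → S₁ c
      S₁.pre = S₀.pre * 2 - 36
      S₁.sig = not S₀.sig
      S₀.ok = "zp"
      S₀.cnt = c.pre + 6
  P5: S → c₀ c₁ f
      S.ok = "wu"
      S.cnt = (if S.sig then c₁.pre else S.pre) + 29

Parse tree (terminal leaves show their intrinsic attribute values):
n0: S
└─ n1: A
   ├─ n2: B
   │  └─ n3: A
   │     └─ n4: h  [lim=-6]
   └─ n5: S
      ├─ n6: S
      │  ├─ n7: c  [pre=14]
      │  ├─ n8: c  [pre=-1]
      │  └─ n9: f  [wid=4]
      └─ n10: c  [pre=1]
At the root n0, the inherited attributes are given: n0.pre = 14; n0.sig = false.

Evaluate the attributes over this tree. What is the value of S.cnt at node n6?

28

1. n0.pre = 14  [given at root]
2. n0.sig = false  [given at root]
3. n1.mk = 18  [S.pre + 4]
4. n3.mk = 6  [6]
5. n4.lim = -6  [terminal]
6. n3.acc = 3  [3]
7. n3.ok = 18  [A.mk * 2 + 6]
8. n2.depth = "uw"  ["uw"]
9. n2.pre = "vy"  ["vy"]
10. n5.pre = 30  [30]
11. n5.sig = false  [A.mk > 18]
12. n6.pre = 24  [S₀.pre * 2 - 36]
13. n6.sig = true  [not S₀.sig]
14. n7.pre = 14  [terminal]
15. n8.pre = -1  [terminal]
16. n9.wid = 4  [terminal]
17. n6.ok = "wu"  ["wu"]
18. n6.cnt = 28  [(if S.sig then c₁.pre else S.pre) + 29]
19. n10.pre = 1  [terminal]
20. n5.ok = "zp"  ["zp"]
21. n5.cnt = 7  [c.pre + 6]
22. n1.acc = 2  [S.cnt - 5]
23. n1.ok = -5  [len(B.pre) - 7]
24. n0.ok = "pr"  ["pr"]
25. n0.cnt = 24  [(if S.sig then S.pre else A.acc) + 22]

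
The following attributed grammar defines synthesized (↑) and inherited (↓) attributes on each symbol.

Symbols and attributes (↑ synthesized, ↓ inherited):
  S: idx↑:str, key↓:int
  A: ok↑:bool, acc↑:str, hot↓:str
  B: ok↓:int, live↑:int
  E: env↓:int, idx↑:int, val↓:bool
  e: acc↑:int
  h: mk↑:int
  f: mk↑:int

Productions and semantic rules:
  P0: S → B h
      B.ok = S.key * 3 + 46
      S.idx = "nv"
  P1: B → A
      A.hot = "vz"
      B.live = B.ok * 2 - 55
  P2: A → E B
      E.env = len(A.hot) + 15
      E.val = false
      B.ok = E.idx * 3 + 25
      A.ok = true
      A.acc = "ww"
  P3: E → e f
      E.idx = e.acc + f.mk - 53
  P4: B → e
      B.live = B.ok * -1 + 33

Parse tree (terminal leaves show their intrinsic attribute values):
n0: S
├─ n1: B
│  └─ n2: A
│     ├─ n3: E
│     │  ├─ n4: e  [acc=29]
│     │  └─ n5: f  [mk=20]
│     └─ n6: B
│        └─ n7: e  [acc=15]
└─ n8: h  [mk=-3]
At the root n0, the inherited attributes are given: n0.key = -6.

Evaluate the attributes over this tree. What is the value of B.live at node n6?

1. n0.key = -6  [given at root]
2. n1.ok = 28  [S.key * 3 + 46]
3. n2.hot = "vz"  ["vz"]
4. n3.env = 17  [len(A.hot) + 15]
5. n3.val = false  [false]
6. n4.acc = 29  [terminal]
7. n5.mk = 20  [terminal]
8. n3.idx = -4  [e.acc + f.mk - 53]
9. n6.ok = 13  [E.idx * 3 + 25]
10. n7.acc = 15  [terminal]
11. n6.live = 20  [B.ok * -1 + 33]
12. n2.ok = true  [true]
13. n2.acc = "ww"  ["ww"]
14. n1.live = 1  [B.ok * 2 - 55]
15. n8.mk = -3  [terminal]
16. n0.idx = "nv"  ["nv"]

20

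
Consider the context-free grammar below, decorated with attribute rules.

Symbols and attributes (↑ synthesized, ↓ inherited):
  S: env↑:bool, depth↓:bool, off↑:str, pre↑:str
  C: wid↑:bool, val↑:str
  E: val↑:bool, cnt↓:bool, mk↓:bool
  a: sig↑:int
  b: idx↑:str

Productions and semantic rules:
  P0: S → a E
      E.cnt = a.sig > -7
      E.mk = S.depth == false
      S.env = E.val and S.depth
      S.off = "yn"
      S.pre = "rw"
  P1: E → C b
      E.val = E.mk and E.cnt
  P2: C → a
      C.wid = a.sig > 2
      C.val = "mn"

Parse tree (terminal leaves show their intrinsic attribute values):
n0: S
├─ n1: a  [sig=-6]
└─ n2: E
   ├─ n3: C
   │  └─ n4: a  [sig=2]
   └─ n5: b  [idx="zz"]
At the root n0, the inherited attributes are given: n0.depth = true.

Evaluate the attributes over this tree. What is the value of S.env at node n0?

1. n0.depth = true  [given at root]
2. n1.sig = -6  [terminal]
3. n2.cnt = true  [a.sig > -7]
4. n2.mk = false  [S.depth == false]
5. n4.sig = 2  [terminal]
6. n3.wid = false  [a.sig > 2]
7. n3.val = "mn"  ["mn"]
8. n5.idx = "zz"  [terminal]
9. n2.val = false  [E.mk and E.cnt]
10. n0.env = false  [E.val and S.depth]
11. n0.off = "yn"  ["yn"]
12. n0.pre = "rw"  ["rw"]

false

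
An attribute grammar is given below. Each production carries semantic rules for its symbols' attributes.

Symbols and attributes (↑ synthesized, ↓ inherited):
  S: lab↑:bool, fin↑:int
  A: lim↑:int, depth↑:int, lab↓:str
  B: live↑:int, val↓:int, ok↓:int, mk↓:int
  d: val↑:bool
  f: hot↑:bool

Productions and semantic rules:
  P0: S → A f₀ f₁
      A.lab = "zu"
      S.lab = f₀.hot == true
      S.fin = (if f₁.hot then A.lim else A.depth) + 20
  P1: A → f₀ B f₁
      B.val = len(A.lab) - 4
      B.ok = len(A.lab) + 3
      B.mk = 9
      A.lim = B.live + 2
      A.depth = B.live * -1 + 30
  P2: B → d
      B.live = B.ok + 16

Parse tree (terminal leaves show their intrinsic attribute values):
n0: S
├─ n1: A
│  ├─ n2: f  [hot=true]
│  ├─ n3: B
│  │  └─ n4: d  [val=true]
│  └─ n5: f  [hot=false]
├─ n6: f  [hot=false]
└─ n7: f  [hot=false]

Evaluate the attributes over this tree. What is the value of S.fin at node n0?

29

1. n1.lab = "zu"  ["zu"]
2. n2.hot = true  [terminal]
3. n3.val = -2  [len(A.lab) - 4]
4. n3.ok = 5  [len(A.lab) + 3]
5. n3.mk = 9  [9]
6. n4.val = true  [terminal]
7. n3.live = 21  [B.ok + 16]
8. n5.hot = false  [terminal]
9. n1.lim = 23  [B.live + 2]
10. n1.depth = 9  [B.live * -1 + 30]
11. n6.hot = false  [terminal]
12. n7.hot = false  [terminal]
13. n0.lab = false  [f₀.hot == true]
14. n0.fin = 29  [(if f₁.hot then A.lim else A.depth) + 20]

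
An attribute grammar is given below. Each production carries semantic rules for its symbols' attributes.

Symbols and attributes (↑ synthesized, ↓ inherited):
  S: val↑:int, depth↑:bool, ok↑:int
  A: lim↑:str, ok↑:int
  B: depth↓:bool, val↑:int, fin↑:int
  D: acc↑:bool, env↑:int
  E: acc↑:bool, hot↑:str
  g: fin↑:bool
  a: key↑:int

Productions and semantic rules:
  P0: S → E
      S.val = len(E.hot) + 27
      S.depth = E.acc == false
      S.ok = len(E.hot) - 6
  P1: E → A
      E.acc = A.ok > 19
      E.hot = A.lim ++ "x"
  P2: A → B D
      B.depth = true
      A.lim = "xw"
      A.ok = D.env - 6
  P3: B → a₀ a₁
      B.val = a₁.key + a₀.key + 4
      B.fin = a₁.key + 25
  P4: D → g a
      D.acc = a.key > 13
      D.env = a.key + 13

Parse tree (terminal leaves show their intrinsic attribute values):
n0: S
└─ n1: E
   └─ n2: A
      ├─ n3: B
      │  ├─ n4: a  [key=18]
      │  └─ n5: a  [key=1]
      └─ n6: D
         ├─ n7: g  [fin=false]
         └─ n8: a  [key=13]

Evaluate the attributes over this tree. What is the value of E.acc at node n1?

true

1. n3.depth = true  [true]
2. n4.key = 18  [terminal]
3. n5.key = 1  [terminal]
4. n3.val = 23  [a₁.key + a₀.key + 4]
5. n3.fin = 26  [a₁.key + 25]
6. n7.fin = false  [terminal]
7. n8.key = 13  [terminal]
8. n6.acc = false  [a.key > 13]
9. n6.env = 26  [a.key + 13]
10. n2.lim = "xw"  ["xw"]
11. n2.ok = 20  [D.env - 6]
12. n1.acc = true  [A.ok > 19]
13. n1.hot = "xwx"  [A.lim ++ "x"]
14. n0.val = 30  [len(E.hot) + 27]
15. n0.depth = false  [E.acc == false]
16. n0.ok = -3  [len(E.hot) - 6]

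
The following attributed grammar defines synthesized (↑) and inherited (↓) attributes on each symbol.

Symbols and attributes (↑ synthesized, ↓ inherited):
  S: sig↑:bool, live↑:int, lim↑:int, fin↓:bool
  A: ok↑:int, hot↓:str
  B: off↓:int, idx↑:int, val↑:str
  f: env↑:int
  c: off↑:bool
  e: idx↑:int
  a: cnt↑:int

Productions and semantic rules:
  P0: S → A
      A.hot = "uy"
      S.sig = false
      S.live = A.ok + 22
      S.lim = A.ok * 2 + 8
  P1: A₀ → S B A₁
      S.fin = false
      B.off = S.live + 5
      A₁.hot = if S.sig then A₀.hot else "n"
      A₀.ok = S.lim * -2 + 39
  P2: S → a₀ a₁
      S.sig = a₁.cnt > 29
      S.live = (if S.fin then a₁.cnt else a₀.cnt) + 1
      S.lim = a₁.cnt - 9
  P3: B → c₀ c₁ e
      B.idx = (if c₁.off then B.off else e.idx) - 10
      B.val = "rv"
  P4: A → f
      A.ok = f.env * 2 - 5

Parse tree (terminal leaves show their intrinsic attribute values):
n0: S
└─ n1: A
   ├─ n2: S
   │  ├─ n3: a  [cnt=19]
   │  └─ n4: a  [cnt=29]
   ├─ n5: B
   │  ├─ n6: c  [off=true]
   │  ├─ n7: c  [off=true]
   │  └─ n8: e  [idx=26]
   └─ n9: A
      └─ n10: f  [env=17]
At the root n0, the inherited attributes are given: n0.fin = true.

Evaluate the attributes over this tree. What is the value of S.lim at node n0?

6

1. n0.fin = true  [given at root]
2. n1.hot = "uy"  ["uy"]
3. n2.fin = false  [false]
4. n3.cnt = 19  [terminal]
5. n4.cnt = 29  [terminal]
6. n2.sig = false  [a₁.cnt > 29]
7. n2.live = 20  [(if S.fin then a₁.cnt else a₀.cnt) + 1]
8. n2.lim = 20  [a₁.cnt - 9]
9. n5.off = 25  [S.live + 5]
10. n6.off = true  [terminal]
11. n7.off = true  [terminal]
12. n8.idx = 26  [terminal]
13. n5.idx = 15  [(if c₁.off then B.off else e.idx) - 10]
14. n5.val = "rv"  ["rv"]
15. n9.hot = "n"  [if S.sig then A₀.hot else "n"]
16. n10.env = 17  [terminal]
17. n9.ok = 29  [f.env * 2 - 5]
18. n1.ok = -1  [S.lim * -2 + 39]
19. n0.sig = false  [false]
20. n0.live = 21  [A.ok + 22]
21. n0.lim = 6  [A.ok * 2 + 8]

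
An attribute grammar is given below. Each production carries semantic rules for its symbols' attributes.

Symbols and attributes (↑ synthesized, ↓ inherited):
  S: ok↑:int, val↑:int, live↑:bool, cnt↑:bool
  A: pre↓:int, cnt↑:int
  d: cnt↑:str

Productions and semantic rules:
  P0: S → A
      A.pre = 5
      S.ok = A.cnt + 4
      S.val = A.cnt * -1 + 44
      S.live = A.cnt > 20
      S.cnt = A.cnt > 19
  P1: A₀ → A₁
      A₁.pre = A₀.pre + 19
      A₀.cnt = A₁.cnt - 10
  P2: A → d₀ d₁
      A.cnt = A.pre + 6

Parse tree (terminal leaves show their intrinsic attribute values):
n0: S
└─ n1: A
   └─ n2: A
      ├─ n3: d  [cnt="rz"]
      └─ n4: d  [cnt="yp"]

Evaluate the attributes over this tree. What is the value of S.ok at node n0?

1. n1.pre = 5  [5]
2. n2.pre = 24  [A₀.pre + 19]
3. n3.cnt = "rz"  [terminal]
4. n4.cnt = "yp"  [terminal]
5. n2.cnt = 30  [A.pre + 6]
6. n1.cnt = 20  [A₁.cnt - 10]
7. n0.ok = 24  [A.cnt + 4]
8. n0.val = 24  [A.cnt * -1 + 44]
9. n0.live = false  [A.cnt > 20]
10. n0.cnt = true  [A.cnt > 19]

24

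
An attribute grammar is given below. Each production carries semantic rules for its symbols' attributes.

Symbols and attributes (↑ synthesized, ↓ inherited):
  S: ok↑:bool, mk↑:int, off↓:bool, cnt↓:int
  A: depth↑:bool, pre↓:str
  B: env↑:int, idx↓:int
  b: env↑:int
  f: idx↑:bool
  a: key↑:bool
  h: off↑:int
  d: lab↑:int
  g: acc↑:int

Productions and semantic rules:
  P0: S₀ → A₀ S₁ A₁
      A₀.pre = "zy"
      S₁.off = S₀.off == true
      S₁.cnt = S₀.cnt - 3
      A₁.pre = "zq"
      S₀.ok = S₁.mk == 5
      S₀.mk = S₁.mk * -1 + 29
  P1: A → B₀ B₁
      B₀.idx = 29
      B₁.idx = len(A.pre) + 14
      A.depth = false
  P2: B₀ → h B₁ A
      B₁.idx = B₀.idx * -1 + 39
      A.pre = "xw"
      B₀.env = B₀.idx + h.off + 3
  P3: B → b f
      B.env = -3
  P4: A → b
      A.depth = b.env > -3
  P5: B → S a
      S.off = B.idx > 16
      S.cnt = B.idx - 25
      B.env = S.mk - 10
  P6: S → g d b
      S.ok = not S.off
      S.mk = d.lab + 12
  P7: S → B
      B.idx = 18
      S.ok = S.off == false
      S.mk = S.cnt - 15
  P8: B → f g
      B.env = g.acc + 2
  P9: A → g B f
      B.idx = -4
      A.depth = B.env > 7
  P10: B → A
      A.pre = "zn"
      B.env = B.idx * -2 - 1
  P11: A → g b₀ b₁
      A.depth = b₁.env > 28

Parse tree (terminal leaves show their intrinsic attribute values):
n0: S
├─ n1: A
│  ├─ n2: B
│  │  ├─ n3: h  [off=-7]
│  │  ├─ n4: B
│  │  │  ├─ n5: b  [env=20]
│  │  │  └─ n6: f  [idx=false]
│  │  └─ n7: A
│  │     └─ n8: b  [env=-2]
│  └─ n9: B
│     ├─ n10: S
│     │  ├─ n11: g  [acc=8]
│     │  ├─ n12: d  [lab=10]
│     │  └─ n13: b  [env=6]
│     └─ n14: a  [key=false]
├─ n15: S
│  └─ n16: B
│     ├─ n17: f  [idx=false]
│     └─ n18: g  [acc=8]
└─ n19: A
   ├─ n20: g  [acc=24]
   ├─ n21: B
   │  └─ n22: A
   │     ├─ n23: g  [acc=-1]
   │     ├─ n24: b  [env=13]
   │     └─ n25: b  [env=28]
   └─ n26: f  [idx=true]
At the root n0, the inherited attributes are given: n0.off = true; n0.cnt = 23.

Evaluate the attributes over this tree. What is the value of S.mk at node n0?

1. n0.off = true  [given at root]
2. n0.cnt = 23  [given at root]
3. n1.pre = "zy"  ["zy"]
4. n2.idx = 29  [29]
5. n3.off = -7  [terminal]
6. n4.idx = 10  [B₀.idx * -1 + 39]
7. n5.env = 20  [terminal]
8. n6.idx = false  [terminal]
9. n4.env = -3  [-3]
10. n7.pre = "xw"  ["xw"]
11. n8.env = -2  [terminal]
12. n7.depth = true  [b.env > -3]
13. n2.env = 25  [B₀.idx + h.off + 3]
14. n9.idx = 16  [len(A.pre) + 14]
15. n10.off = false  [B.idx > 16]
16. n10.cnt = -9  [B.idx - 25]
17. n11.acc = 8  [terminal]
18. n12.lab = 10  [terminal]
19. n13.env = 6  [terminal]
20. n10.ok = true  [not S.off]
21. n10.mk = 22  [d.lab + 12]
22. n14.key = false  [terminal]
23. n9.env = 12  [S.mk - 10]
24. n1.depth = false  [false]
25. n15.off = true  [S₀.off == true]
26. n15.cnt = 20  [S₀.cnt - 3]
27. n16.idx = 18  [18]
28. n17.idx = false  [terminal]
29. n18.acc = 8  [terminal]
30. n16.env = 10  [g.acc + 2]
31. n15.ok = false  [S.off == false]
32. n15.mk = 5  [S.cnt - 15]
33. n19.pre = "zq"  ["zq"]
34. n20.acc = 24  [terminal]
35. n21.idx = -4  [-4]
36. n22.pre = "zn"  ["zn"]
37. n23.acc = -1  [terminal]
38. n24.env = 13  [terminal]
39. n25.env = 28  [terminal]
40. n22.depth = false  [b₁.env > 28]
41. n21.env = 7  [B.idx * -2 - 1]
42. n26.idx = true  [terminal]
43. n19.depth = false  [B.env > 7]
44. n0.ok = true  [S₁.mk == 5]
45. n0.mk = 24  [S₁.mk * -1 + 29]

24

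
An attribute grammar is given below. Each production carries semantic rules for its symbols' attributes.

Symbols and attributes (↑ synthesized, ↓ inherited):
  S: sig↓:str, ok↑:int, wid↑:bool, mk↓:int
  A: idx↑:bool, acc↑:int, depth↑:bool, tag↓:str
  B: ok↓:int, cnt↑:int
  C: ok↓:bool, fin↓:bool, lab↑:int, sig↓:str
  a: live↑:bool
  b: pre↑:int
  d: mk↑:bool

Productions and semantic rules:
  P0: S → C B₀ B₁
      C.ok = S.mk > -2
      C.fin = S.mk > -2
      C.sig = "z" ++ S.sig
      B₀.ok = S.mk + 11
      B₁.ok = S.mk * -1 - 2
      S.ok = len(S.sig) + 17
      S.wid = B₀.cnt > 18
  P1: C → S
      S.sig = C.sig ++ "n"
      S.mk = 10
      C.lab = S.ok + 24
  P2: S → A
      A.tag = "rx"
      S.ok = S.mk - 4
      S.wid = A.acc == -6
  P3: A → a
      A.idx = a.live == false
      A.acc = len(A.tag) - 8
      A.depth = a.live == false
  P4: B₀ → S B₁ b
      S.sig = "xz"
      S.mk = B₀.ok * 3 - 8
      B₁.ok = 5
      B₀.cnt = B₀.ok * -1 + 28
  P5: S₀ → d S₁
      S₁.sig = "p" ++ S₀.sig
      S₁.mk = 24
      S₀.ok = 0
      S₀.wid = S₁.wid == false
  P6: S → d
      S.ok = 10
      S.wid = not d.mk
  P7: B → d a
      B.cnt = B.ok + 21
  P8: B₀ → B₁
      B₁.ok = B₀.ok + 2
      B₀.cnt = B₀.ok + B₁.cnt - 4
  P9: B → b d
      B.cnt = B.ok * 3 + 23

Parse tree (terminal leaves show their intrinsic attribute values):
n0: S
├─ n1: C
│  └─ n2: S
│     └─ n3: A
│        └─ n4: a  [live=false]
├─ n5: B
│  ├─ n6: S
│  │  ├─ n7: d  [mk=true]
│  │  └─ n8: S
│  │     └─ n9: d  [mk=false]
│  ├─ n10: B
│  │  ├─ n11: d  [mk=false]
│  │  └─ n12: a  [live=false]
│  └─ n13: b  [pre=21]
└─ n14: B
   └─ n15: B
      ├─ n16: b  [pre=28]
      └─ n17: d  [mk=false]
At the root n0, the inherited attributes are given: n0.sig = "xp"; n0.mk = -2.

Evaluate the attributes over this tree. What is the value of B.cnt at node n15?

1. n0.sig = "xp"  [given at root]
2. n0.mk = -2  [given at root]
3. n1.ok = false  [S.mk > -2]
4. n1.fin = false  [S.mk > -2]
5. n1.sig = "zxp"  ["z" ++ S.sig]
6. n2.sig = "zxpn"  [C.sig ++ "n"]
7. n2.mk = 10  [10]
8. n3.tag = "rx"  ["rx"]
9. n4.live = false  [terminal]
10. n3.idx = true  [a.live == false]
11. n3.acc = -6  [len(A.tag) - 8]
12. n3.depth = true  [a.live == false]
13. n2.ok = 6  [S.mk - 4]
14. n2.wid = true  [A.acc == -6]
15. n1.lab = 30  [S.ok + 24]
16. n5.ok = 9  [S.mk + 11]
17. n6.sig = "xz"  ["xz"]
18. n6.mk = 19  [B₀.ok * 3 - 8]
19. n7.mk = true  [terminal]
20. n8.sig = "pxz"  ["p" ++ S₀.sig]
21. n8.mk = 24  [24]
22. n9.mk = false  [terminal]
23. n8.ok = 10  [10]
24. n8.wid = true  [not d.mk]
25. n6.ok = 0  [0]
26. n6.wid = false  [S₁.wid == false]
27. n10.ok = 5  [5]
28. n11.mk = false  [terminal]
29. n12.live = false  [terminal]
30. n10.cnt = 26  [B.ok + 21]
31. n13.pre = 21  [terminal]
32. n5.cnt = 19  [B₀.ok * -1 + 28]
33. n14.ok = 0  [S.mk * -1 - 2]
34. n15.ok = 2  [B₀.ok + 2]
35. n16.pre = 28  [terminal]
36. n17.mk = false  [terminal]
37. n15.cnt = 29  [B.ok * 3 + 23]
38. n14.cnt = 25  [B₀.ok + B₁.cnt - 4]
39. n0.ok = 19  [len(S.sig) + 17]
40. n0.wid = true  [B₀.cnt > 18]

29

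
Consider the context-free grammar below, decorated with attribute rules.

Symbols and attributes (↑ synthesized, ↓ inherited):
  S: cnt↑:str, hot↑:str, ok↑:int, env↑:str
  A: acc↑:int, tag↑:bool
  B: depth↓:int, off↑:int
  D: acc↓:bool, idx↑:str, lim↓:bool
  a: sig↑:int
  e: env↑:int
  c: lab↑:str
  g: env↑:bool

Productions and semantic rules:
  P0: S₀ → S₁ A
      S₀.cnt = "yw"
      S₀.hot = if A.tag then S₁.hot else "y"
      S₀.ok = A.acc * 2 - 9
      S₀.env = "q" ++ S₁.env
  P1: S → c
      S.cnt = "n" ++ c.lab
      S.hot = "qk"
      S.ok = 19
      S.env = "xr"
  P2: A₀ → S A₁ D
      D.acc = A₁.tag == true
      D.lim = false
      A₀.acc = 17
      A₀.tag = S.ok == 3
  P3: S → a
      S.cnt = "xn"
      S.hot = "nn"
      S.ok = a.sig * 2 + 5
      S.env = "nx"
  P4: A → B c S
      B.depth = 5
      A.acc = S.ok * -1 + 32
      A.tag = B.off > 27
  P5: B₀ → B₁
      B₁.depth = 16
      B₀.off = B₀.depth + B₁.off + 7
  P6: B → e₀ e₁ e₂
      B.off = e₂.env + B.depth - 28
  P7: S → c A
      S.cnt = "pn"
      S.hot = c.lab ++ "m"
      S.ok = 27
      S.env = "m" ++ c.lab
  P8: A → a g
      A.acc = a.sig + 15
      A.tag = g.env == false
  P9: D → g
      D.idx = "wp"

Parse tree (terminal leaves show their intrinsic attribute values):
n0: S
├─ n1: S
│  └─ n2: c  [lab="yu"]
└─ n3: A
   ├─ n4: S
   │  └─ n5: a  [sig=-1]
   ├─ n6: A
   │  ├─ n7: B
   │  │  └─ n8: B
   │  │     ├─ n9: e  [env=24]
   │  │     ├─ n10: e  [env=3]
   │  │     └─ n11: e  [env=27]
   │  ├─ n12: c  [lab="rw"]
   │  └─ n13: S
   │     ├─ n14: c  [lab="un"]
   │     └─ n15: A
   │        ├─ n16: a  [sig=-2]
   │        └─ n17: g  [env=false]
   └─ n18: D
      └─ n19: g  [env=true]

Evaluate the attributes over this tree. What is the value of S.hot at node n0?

"qk"

1. n2.lab = "yu"  [terminal]
2. n1.cnt = "nyu"  ["n" ++ c.lab]
3. n1.hot = "qk"  ["qk"]
4. n1.ok = 19  [19]
5. n1.env = "xr"  ["xr"]
6. n5.sig = -1  [terminal]
7. n4.cnt = "xn"  ["xn"]
8. n4.hot = "nn"  ["nn"]
9. n4.ok = 3  [a.sig * 2 + 5]
10. n4.env = "nx"  ["nx"]
11. n7.depth = 5  [5]
12. n8.depth = 16  [16]
13. n9.env = 24  [terminal]
14. n10.env = 3  [terminal]
15. n11.env = 27  [terminal]
16. n8.off = 15  [e₂.env + B.depth - 28]
17. n7.off = 27  [B₀.depth + B₁.off + 7]
18. n12.lab = "rw"  [terminal]
19. n14.lab = "un"  [terminal]
20. n16.sig = -2  [terminal]
21. n17.env = false  [terminal]
22. n15.acc = 13  [a.sig + 15]
23. n15.tag = true  [g.env == false]
24. n13.cnt = "pn"  ["pn"]
25. n13.hot = "unm"  [c.lab ++ "m"]
26. n13.ok = 27  [27]
27. n13.env = "mun"  ["m" ++ c.lab]
28. n6.acc = 5  [S.ok * -1 + 32]
29. n6.tag = false  [B.off > 27]
30. n18.acc = false  [A₁.tag == true]
31. n18.lim = false  [false]
32. n19.env = true  [terminal]
33. n18.idx = "wp"  ["wp"]
34. n3.acc = 17  [17]
35. n3.tag = true  [S.ok == 3]
36. n0.cnt = "yw"  ["yw"]
37. n0.hot = "qk"  [if A.tag then S₁.hot else "y"]
38. n0.ok = 25  [A.acc * 2 - 9]
39. n0.env = "qxr"  ["q" ++ S₁.env]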